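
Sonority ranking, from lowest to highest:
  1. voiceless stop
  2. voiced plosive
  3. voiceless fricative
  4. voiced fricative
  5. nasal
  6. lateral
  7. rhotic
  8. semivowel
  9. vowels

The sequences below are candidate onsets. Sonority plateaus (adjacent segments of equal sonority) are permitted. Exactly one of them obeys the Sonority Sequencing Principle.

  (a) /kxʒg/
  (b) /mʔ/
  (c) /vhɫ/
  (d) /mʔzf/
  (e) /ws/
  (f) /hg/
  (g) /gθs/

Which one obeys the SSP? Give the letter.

(a) /kxʒg/: profile 1-3-4-2 — violates.
(b) /mʔ/: profile 5-1 — violates.
(c) /vhɫ/: profile 4-3-6 — violates.
(d) /mʔzf/: profile 5-1-4-3 — violates.
(e) /ws/: profile 8-3 — violates.
(f) /hg/: profile 3-2 — violates.
(g) /gθs/: profile 2-3-3 — obeys.

g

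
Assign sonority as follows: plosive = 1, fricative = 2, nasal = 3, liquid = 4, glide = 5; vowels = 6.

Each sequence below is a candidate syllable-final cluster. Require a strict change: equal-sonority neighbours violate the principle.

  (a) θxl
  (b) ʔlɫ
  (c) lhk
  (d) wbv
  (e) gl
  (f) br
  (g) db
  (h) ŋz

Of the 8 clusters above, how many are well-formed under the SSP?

2

(a) 2-2-4 → violates
(b) 1-4-4 → violates
(c) 4-2-1 → obeys
(d) 5-1-2 → violates
(e) 1-4 → violates
(f) 1-4 → violates
(g) 1-1 → violates
(h) 3-2 → obeys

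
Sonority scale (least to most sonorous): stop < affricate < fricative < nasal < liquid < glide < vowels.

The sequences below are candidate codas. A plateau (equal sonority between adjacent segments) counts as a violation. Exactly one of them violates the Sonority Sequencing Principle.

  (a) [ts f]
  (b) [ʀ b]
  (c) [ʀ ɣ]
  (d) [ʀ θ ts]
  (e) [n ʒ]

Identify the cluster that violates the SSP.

a

(a) sonority 2-3: ill-formed.
(b) sonority 5-1: well-formed.
(c) sonority 5-3: well-formed.
(d) sonority 5-3-2: well-formed.
(e) sonority 4-3: well-formed.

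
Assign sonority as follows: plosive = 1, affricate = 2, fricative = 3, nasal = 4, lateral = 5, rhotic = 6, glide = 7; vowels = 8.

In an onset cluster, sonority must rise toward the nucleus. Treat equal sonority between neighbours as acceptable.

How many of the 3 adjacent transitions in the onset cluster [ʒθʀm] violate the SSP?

1

/ʒ/ — fricative, sonority 3.
/θ/ — fricative, sonority 3.
/ʀ/ — rhotic, sonority 6.
/m/ — nasal, sonority 4.
/ʒ/→/θ/: 3→3 (plateau, allowed) — ok.
/θ/→/ʀ/: 3→6 (rises) — ok.
/ʀ/→/m/: 6→4 (does not rise) — violation.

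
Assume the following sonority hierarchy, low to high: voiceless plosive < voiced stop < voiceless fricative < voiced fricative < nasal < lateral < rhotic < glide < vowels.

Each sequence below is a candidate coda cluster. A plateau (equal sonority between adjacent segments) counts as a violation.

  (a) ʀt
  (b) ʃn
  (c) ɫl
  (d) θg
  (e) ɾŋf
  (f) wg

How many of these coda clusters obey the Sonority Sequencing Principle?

4

(a) ʀt: profile 7-1 — obeys.
(b) ʃn: profile 3-5 — violates.
(c) ɫl: profile 6-6 — violates.
(d) θg: profile 3-2 — obeys.
(e) ɾŋf: profile 7-5-3 — obeys.
(f) wg: profile 8-2 — obeys.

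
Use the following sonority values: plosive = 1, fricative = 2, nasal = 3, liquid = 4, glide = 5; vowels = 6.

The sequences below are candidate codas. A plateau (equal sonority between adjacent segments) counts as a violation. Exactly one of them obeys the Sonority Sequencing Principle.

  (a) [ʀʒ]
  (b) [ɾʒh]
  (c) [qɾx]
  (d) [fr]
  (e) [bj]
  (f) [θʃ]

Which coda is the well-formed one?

(a) 4-2 → obeys
(b) 4-2-2 → violates
(c) 1-4-2 → violates
(d) 2-4 → violates
(e) 1-5 → violates
(f) 2-2 → violates

a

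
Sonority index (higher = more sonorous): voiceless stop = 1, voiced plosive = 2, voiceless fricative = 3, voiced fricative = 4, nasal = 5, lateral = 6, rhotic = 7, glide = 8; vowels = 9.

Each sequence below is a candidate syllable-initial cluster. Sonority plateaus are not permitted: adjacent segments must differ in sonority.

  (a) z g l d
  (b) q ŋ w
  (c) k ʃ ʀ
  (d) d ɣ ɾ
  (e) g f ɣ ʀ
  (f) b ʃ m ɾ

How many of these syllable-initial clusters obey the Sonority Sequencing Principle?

(a) sonority 4-2-6-2: ill-formed.
(b) sonority 1-5-8: well-formed.
(c) sonority 1-3-7: well-formed.
(d) sonority 2-4-7: well-formed.
(e) sonority 2-3-4-7: well-formed.
(f) sonority 2-3-5-7: well-formed.

5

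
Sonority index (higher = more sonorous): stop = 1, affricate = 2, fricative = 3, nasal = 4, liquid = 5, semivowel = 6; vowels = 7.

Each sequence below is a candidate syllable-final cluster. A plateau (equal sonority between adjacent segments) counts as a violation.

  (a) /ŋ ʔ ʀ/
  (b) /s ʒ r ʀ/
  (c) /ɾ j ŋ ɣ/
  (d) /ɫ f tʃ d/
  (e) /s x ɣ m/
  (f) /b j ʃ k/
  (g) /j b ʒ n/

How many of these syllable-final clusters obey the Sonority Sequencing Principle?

(a) 4-1-5 → violates
(b) 3-3-5-5 → violates
(c) 5-6-4-3 → violates
(d) 5-3-2-1 → obeys
(e) 3-3-3-4 → violates
(f) 1-6-3-1 → violates
(g) 6-1-3-4 → violates

1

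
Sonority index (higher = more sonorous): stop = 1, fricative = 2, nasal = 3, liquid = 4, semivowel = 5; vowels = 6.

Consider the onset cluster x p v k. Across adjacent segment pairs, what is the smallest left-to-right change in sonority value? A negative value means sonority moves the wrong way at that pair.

-1

/x/ is a fricative (sonority 2).
/p/ is a stop (sonority 1).
/v/ is a fricative (sonority 2).
/k/ is a stop (sonority 1).
/x/→/p/: change -1.
/p/→/v/: change +1.
/v/→/k/: change -1.
Minimum = -1.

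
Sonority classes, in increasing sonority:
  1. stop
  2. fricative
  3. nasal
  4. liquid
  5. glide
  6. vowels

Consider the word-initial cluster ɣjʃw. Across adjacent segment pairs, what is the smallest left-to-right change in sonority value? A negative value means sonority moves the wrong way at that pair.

-3

/ɣ/ — fricative, sonority 2.
/j/ — glide, sonority 5.
/ʃ/ — fricative, sonority 2.
/w/ — glide, sonority 5.
/ɣ/→/j/: change +3.
/j/→/ʃ/: change -3.
/ʃ/→/w/: change +3.
Minimum = -3.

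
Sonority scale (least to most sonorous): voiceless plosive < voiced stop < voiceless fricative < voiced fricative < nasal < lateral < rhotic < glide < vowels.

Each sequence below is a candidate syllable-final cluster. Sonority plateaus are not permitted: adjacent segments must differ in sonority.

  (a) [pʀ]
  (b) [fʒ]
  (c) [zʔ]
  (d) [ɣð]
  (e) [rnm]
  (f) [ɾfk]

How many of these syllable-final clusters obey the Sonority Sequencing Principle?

2

(a) 1-7 → violates
(b) 3-4 → violates
(c) 4-1 → obeys
(d) 4-4 → violates
(e) 7-5-5 → violates
(f) 7-3-1 → obeys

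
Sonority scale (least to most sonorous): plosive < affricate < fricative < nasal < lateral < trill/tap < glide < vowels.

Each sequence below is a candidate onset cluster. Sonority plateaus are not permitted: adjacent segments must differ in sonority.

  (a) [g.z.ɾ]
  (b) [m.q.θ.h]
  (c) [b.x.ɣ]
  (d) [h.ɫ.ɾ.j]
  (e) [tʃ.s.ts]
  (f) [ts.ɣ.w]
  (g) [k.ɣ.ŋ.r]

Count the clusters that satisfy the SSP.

4

(a) 1-3-6 → obeys
(b) 4-1-3-3 → violates
(c) 1-3-3 → violates
(d) 3-5-6-7 → obeys
(e) 2-3-2 → violates
(f) 2-3-7 → obeys
(g) 1-3-4-6 → obeys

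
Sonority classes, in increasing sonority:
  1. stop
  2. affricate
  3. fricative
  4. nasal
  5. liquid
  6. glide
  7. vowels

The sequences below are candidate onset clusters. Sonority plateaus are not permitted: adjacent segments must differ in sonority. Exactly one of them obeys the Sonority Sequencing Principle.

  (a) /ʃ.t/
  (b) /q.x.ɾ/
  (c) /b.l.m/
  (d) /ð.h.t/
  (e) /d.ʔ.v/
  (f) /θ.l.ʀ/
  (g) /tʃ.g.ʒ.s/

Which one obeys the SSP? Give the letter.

b

(a) sonority 3-1: ill-formed.
(b) sonority 1-3-5: well-formed.
(c) sonority 1-5-4: ill-formed.
(d) sonority 3-3-1: ill-formed.
(e) sonority 1-1-3: ill-formed.
(f) sonority 3-5-5: ill-formed.
(g) sonority 2-1-3-3: ill-formed.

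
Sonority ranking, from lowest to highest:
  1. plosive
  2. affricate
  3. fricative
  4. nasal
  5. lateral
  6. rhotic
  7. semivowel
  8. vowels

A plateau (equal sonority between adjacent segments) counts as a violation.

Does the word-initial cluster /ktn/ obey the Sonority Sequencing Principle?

/k/ — plosive, sonority 1.
/t/ — plosive, sonority 1.
/n/ — nasal, sonority 4.
The profile is 1-1-4. Between /k/ (1) and /t/ (1) sonority does not rise, so the cluster violates the SSP.

no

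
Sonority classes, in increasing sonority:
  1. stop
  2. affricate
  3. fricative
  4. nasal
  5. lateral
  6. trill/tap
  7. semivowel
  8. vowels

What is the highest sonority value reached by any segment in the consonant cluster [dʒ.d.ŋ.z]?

/dʒ/ — affricate, sonority 2.
/d/ — stop, sonority 1.
/ŋ/ — nasal, sonority 4.
/z/ — fricative, sonority 3.
The maximum is 4.

4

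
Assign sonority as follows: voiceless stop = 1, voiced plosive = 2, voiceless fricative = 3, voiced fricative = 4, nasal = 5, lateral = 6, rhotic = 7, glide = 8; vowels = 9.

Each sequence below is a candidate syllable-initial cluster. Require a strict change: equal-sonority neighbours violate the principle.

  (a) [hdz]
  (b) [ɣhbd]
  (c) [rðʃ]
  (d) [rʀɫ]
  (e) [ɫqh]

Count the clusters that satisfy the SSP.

(a) 3-2-4 → violates
(b) 4-3-2-2 → violates
(c) 7-4-3 → violates
(d) 7-7-6 → violates
(e) 6-1-3 → violates

0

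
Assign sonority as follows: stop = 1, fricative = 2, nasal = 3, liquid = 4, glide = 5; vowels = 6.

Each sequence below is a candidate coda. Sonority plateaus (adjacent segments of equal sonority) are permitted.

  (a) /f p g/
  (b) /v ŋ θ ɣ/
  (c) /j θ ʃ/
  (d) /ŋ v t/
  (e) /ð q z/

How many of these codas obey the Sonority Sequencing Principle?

(a) /f p g/: profile 2-1-1 — obeys.
(b) /v ŋ θ ɣ/: profile 2-3-2-2 — violates.
(c) /j θ ʃ/: profile 5-2-2 — obeys.
(d) /ŋ v t/: profile 3-2-1 — obeys.
(e) /ð q z/: profile 2-1-2 — violates.

3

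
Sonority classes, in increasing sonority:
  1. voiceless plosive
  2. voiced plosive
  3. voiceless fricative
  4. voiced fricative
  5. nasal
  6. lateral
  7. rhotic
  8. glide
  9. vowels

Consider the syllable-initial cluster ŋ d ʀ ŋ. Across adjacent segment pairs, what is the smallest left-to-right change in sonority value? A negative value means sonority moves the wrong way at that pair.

-3

/ŋ/ — nasal, sonority 5.
/d/ — voiced plosive, sonority 2.
/ʀ/ — rhotic, sonority 7.
/ŋ/ — nasal, sonority 5.
/ŋ/→/d/: change -3.
/d/→/ʀ/: change +5.
/ʀ/→/ŋ/: change -2.
Minimum = -3.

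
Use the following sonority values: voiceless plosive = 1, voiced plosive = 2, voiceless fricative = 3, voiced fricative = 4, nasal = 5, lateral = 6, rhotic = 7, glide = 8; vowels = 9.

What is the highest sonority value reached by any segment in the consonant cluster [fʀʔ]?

7

/f/ — voiceless fricative, sonority 3.
/ʀ/ — rhotic, sonority 7.
/ʔ/ — voiceless plosive, sonority 1.
The maximum is 7.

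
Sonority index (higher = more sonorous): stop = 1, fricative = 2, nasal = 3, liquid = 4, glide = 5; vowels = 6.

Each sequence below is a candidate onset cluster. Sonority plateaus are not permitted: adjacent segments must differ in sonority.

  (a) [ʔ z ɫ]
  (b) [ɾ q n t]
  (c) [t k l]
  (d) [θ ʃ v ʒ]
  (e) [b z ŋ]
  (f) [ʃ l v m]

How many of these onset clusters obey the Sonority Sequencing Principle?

2

(a) 1-2-4 → obeys
(b) 4-1-3-1 → violates
(c) 1-1-4 → violates
(d) 2-2-2-2 → violates
(e) 1-2-3 → obeys
(f) 2-4-2-3 → violates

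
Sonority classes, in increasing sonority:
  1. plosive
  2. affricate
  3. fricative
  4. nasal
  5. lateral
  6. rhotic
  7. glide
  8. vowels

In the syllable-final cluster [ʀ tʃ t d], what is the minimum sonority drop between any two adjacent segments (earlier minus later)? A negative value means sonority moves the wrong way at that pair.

0

/ʀ/: rhotic = 6.
/tʃ/: affricate = 2.
/t/: plosive = 1.
/d/: plosive = 1.
/ʀ/→/tʃ/: change +4.
/tʃ/→/t/: change +1.
/t/→/d/: change +0.
Minimum = 0.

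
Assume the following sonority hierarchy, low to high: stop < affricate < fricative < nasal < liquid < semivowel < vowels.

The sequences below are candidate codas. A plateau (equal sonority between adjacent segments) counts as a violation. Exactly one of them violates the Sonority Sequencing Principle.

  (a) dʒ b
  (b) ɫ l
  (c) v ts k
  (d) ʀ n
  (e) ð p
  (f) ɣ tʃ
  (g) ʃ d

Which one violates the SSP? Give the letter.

(a) sonority 2-1: well-formed.
(b) sonority 5-5: ill-formed.
(c) sonority 3-2-1: well-formed.
(d) sonority 5-4: well-formed.
(e) sonority 3-1: well-formed.
(f) sonority 3-2: well-formed.
(g) sonority 3-1: well-formed.

b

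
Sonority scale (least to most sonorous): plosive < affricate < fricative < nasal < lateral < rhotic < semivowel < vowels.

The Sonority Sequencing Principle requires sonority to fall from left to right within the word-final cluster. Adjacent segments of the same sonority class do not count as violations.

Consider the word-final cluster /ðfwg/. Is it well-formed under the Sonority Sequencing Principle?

/ð/ is a fricative (sonority 3).
/f/ is a fricative (sonority 3).
/w/ is a semivowel (sonority 7).
/g/ is a plosive (sonority 1).
The profile is 3-3-7-1. Between /f/ (3) and /w/ (7) sonority does not fall, so the cluster violates the SSP.

no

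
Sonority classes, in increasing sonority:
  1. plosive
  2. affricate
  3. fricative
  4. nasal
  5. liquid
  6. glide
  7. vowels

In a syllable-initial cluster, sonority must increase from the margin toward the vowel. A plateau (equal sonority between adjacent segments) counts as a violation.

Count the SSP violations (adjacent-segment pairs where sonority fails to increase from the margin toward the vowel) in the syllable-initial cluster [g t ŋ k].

/g/: plosive = 1.
/t/: plosive = 1.
/ŋ/: nasal = 4.
/k/: plosive = 1.
/g/→/t/: 1→1 (plateau) — violation.
/t/→/ŋ/: 1→4 (rises) — ok.
/ŋ/→/k/: 4→1 (does not rise) — violation.

2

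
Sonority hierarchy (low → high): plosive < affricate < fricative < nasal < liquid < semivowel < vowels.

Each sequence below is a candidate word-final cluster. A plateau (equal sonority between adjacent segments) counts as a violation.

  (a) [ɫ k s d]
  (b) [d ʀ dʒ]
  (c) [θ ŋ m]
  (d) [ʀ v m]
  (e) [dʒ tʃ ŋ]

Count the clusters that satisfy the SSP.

0

(a) [ɫ k s d]: profile 5-1-3-1 — violates.
(b) [d ʀ dʒ]: profile 1-5-2 — violates.
(c) [θ ŋ m]: profile 3-4-4 — violates.
(d) [ʀ v m]: profile 5-3-4 — violates.
(e) [dʒ tʃ ŋ]: profile 2-2-4 — violates.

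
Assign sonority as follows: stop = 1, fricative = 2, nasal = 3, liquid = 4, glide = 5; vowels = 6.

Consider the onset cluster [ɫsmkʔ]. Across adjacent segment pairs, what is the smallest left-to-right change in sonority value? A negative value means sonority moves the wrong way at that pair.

-2

/ɫ/ is a liquid (sonority 4).
/s/ is a fricative (sonority 2).
/m/ is a nasal (sonority 3).
/k/ is a stop (sonority 1).
/ʔ/ is a stop (sonority 1).
/ɫ/→/s/: change -2.
/s/→/m/: change +1.
/m/→/k/: change -2.
/k/→/ʔ/: change +0.
Minimum = -2.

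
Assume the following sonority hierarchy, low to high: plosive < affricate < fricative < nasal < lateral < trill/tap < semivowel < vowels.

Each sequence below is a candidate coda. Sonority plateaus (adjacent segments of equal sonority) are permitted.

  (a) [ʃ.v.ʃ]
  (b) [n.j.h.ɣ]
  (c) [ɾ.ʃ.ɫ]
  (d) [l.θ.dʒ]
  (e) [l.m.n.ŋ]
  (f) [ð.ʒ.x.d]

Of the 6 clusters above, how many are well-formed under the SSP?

4

(a) 3-3-3 → obeys
(b) 4-7-3-3 → violates
(c) 6-3-5 → violates
(d) 5-3-2 → obeys
(e) 5-4-4-4 → obeys
(f) 3-3-3-1 → obeys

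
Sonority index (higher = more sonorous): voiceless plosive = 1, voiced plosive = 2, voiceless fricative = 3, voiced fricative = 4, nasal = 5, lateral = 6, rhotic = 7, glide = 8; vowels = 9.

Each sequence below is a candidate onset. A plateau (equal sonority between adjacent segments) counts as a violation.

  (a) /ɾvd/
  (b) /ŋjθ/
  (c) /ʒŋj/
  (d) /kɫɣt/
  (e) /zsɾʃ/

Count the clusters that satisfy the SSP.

(a) 7-4-2 → violates
(b) 5-8-3 → violates
(c) 4-5-8 → obeys
(d) 1-6-4-1 → violates
(e) 4-3-7-3 → violates

1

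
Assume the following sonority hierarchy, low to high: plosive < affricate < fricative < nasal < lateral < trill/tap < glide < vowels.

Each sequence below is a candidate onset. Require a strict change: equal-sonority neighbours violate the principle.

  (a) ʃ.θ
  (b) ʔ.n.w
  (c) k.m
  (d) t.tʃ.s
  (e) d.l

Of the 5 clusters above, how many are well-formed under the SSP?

4

(a) 3-3 → violates
(b) 1-4-7 → obeys
(c) 1-4 → obeys
(d) 1-2-3 → obeys
(e) 1-5 → obeys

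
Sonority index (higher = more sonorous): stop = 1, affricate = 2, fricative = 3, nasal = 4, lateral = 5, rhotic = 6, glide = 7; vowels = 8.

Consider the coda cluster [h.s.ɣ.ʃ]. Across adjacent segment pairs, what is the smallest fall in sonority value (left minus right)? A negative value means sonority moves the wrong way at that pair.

/h/ — fricative, sonority 3.
/s/ — fricative, sonority 3.
/ɣ/ — fricative, sonority 3.
/ʃ/ — fricative, sonority 3.
/h/→/s/: change +0.
/s/→/ɣ/: change +0.
/ɣ/→/ʃ/: change +0.
Minimum = 0.

0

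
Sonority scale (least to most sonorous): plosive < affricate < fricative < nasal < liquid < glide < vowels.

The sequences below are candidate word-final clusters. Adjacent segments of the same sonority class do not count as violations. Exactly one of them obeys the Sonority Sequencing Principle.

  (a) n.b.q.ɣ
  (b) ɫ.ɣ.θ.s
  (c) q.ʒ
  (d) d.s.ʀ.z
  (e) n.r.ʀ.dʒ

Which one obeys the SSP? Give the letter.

b

(a) 4-1-1-3 → violates
(b) 5-3-3-3 → obeys
(c) 1-3 → violates
(d) 1-3-5-3 → violates
(e) 4-5-5-2 → violates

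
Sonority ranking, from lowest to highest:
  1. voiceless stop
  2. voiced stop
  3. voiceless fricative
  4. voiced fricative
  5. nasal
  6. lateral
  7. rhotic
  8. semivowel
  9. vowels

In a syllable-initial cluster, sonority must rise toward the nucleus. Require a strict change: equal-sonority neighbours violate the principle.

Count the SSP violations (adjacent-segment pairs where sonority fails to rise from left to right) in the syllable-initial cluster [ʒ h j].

1

/ʒ/ is a voiced fricative (sonority 4).
/h/ is a voiceless fricative (sonority 3).
/j/ is a semivowel (sonority 8).
/ʒ/→/h/: 4→3 (does not rise) — violation.
/h/→/j/: 3→8 (rises) — ok.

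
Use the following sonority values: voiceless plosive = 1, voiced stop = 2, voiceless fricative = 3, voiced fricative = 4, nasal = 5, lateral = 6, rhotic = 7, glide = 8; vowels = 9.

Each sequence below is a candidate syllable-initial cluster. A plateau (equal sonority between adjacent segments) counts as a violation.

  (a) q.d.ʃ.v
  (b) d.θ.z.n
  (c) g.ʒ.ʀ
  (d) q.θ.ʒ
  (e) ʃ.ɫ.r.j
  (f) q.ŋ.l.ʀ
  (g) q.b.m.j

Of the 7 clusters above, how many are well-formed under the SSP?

(a) 1-2-3-4 → obeys
(b) 2-3-4-5 → obeys
(c) 2-4-7 → obeys
(d) 1-3-4 → obeys
(e) 3-6-7-8 → obeys
(f) 1-5-6-7 → obeys
(g) 1-2-5-8 → obeys

7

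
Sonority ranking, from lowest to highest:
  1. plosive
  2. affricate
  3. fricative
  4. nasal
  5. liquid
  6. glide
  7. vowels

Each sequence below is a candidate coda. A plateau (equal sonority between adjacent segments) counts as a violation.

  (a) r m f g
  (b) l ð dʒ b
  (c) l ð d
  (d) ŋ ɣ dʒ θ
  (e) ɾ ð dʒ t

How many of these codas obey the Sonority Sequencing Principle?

4

(a) r m f g: profile 5-4-3-1 — obeys.
(b) l ð dʒ b: profile 5-3-2-1 — obeys.
(c) l ð d: profile 5-3-1 — obeys.
(d) ŋ ɣ dʒ θ: profile 4-3-2-3 — violates.
(e) ɾ ð dʒ t: profile 5-3-2-1 — obeys.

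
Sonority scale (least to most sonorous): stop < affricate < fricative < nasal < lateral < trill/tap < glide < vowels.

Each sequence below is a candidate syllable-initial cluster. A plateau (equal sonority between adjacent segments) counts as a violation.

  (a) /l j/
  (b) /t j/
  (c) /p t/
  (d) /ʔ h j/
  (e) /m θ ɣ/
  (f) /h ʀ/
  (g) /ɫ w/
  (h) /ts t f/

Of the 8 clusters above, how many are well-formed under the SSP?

5

(a) 5-7 → obeys
(b) 1-7 → obeys
(c) 1-1 → violates
(d) 1-3-7 → obeys
(e) 4-3-3 → violates
(f) 3-6 → obeys
(g) 5-7 → obeys
(h) 2-1-3 → violates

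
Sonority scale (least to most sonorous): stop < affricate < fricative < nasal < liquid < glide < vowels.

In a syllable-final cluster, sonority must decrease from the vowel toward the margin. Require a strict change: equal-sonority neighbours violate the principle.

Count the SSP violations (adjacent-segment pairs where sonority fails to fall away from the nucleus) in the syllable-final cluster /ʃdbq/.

/ʃ/ is a fricative (sonority 3).
/d/ is a stop (sonority 1).
/b/ is a stop (sonority 1).
/q/ is a stop (sonority 1).
/ʃ/→/d/: 3→1 (falls) — ok.
/d/→/b/: 1→1 (plateau) — violation.
/b/→/q/: 1→1 (plateau) — violation.

2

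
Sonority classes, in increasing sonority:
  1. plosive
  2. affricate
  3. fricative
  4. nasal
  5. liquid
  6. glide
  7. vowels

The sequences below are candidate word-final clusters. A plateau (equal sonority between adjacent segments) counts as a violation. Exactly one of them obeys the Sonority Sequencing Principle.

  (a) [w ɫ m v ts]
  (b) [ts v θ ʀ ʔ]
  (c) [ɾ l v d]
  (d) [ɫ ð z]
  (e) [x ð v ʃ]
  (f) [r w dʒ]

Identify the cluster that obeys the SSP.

(a) [w ɫ m v ts]: profile 6-5-4-3-2 — obeys.
(b) [ts v θ ʀ ʔ]: profile 2-3-3-5-1 — violates.
(c) [ɾ l v d]: profile 5-5-3-1 — violates.
(d) [ɫ ð z]: profile 5-3-3 — violates.
(e) [x ð v ʃ]: profile 3-3-3-3 — violates.
(f) [r w dʒ]: profile 5-6-2 — violates.

a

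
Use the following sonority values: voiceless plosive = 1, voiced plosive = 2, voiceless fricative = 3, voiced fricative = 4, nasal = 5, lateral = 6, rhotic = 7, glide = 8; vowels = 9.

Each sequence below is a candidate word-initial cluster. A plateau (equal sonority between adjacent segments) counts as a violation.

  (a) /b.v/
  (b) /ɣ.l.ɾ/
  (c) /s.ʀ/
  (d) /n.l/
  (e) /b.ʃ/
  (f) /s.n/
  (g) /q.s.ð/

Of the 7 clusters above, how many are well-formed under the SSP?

(a) sonority 2-4: well-formed.
(b) sonority 4-6-7: well-formed.
(c) sonority 3-7: well-formed.
(d) sonority 5-6: well-formed.
(e) sonority 2-3: well-formed.
(f) sonority 3-5: well-formed.
(g) sonority 1-3-4: well-formed.

7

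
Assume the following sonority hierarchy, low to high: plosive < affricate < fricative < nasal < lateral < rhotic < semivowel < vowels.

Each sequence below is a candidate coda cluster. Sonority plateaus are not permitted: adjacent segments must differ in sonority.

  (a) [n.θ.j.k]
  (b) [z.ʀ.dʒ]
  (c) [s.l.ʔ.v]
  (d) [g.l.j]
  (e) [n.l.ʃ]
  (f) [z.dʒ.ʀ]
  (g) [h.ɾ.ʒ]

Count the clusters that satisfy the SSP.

(a) [n.θ.j.k]: profile 4-3-7-1 — violates.
(b) [z.ʀ.dʒ]: profile 3-6-2 — violates.
(c) [s.l.ʔ.v]: profile 3-5-1-3 — violates.
(d) [g.l.j]: profile 1-5-7 — violates.
(e) [n.l.ʃ]: profile 4-5-3 — violates.
(f) [z.dʒ.ʀ]: profile 3-2-6 — violates.
(g) [h.ɾ.ʒ]: profile 3-6-3 — violates.

0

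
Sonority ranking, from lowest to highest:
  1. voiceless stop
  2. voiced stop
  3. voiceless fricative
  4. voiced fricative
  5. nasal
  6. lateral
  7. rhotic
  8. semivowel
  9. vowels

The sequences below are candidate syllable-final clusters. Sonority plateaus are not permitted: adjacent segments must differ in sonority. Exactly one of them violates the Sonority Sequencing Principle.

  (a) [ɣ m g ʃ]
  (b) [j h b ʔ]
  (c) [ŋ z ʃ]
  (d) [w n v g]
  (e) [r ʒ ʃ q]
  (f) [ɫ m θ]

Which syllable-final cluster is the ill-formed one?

(a) [ɣ m g ʃ]: profile 4-5-2-3 — violates.
(b) [j h b ʔ]: profile 8-3-2-1 — obeys.
(c) [ŋ z ʃ]: profile 5-4-3 — obeys.
(d) [w n v g]: profile 8-5-4-2 — obeys.
(e) [r ʒ ʃ q]: profile 7-4-3-1 — obeys.
(f) [ɫ m θ]: profile 6-5-3 — obeys.

a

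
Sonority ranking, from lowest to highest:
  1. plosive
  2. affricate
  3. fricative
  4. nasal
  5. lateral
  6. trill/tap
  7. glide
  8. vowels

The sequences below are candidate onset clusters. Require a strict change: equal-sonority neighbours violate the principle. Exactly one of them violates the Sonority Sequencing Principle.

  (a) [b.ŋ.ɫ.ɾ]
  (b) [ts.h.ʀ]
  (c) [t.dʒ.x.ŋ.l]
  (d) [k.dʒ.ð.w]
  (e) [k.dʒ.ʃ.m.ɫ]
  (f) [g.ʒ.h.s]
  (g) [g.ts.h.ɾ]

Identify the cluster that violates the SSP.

(a) sonority 1-4-5-6: well-formed.
(b) sonority 2-3-6: well-formed.
(c) sonority 1-2-3-4-5: well-formed.
(d) sonority 1-2-3-7: well-formed.
(e) sonority 1-2-3-4-5: well-formed.
(f) sonority 1-3-3-3: ill-formed.
(g) sonority 1-2-3-6: well-formed.

f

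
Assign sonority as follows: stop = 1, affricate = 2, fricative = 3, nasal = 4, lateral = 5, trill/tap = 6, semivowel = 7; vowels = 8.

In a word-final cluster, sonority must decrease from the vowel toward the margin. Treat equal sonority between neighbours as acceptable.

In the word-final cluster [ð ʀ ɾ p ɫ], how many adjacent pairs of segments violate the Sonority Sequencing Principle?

/ð/ is a fricative (sonority 3).
/ʀ/ is a trill/tap (sonority 6).
/ɾ/ is a trill/tap (sonority 6).
/p/ is a stop (sonority 1).
/ɫ/ is a lateral (sonority 5).
/ð/→/ʀ/: 3→6 (does not fall) — violation.
/ʀ/→/ɾ/: 6→6 (plateau, allowed) — ok.
/ɾ/→/p/: 6→1 (falls) — ok.
/p/→/ɫ/: 1→5 (does not fall) — violation.

2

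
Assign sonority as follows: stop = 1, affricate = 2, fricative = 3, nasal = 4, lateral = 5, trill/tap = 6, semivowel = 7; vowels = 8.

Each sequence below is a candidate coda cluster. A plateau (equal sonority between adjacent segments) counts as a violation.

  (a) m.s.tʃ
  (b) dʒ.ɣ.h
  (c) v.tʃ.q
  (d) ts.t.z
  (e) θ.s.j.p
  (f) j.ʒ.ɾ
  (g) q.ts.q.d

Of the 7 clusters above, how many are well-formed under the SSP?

2

(a) m.s.tʃ: profile 4-3-2 — obeys.
(b) dʒ.ɣ.h: profile 2-3-3 — violates.
(c) v.tʃ.q: profile 3-2-1 — obeys.
(d) ts.t.z: profile 2-1-3 — violates.
(e) θ.s.j.p: profile 3-3-7-1 — violates.
(f) j.ʒ.ɾ: profile 7-3-6 — violates.
(g) q.ts.q.d: profile 1-2-1-1 — violates.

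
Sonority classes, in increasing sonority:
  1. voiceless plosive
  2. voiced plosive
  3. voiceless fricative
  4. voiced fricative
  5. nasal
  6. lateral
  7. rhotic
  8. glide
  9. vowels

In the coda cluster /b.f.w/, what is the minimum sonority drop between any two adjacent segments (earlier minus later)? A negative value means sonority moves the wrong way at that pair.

/b/: voiced plosive = 2.
/f/: voiceless fricative = 3.
/w/: glide = 8.
/b/→/f/: change -1.
/f/→/w/: change -5.
Minimum = -5.

-5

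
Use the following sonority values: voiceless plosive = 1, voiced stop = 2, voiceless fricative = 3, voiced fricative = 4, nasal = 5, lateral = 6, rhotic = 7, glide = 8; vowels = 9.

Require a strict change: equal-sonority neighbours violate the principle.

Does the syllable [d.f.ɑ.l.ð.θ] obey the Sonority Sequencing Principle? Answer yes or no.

Onset: /d/ is a voiced stop (sonority 2), /f/ is a voiceless fricative (sonority 3); then the nucleus /ɑ/ (sonority 9).
Onset profile 2-3-9 — rises to the nucleus.
Coda: /l/ is a lateral (sonority 6), /ð/ is a voiced fricative (sonority 4), /θ/ is a voiceless fricative (sonority 3).
Coda profile 9-6-4-3 — falls from the nucleus.

yes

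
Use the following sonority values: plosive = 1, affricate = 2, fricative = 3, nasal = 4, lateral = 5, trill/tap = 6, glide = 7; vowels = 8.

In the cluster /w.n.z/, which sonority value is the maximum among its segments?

7

/w/ — glide, sonority 7.
/n/ — nasal, sonority 4.
/z/ — fricative, sonority 3.
The maximum is 7.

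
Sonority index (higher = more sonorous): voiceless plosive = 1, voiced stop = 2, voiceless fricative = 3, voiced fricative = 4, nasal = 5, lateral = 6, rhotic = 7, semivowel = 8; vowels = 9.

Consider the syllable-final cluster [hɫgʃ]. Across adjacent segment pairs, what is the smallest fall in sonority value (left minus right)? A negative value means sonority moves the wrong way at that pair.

/h/: voiceless fricative = 3.
/ɫ/: lateral = 6.
/g/: voiced stop = 2.
/ʃ/: voiceless fricative = 3.
/h/→/ɫ/: change -3.
/ɫ/→/g/: change +4.
/g/→/ʃ/: change -1.
Minimum = -3.

-3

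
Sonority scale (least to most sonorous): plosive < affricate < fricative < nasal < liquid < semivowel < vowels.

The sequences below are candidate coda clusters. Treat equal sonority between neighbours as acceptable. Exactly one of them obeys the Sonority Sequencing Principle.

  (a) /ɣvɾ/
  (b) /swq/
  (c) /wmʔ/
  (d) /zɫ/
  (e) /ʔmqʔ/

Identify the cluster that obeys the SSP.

c

(a) /ɣvɾ/: profile 3-3-5 — violates.
(b) /swq/: profile 3-6-1 — violates.
(c) /wmʔ/: profile 6-4-1 — obeys.
(d) /zɫ/: profile 3-5 — violates.
(e) /ʔmqʔ/: profile 1-4-1-1 — violates.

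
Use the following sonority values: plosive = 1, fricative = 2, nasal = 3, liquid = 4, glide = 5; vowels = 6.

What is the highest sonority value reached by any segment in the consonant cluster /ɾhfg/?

/ɾ/: liquid = 4.
/h/: fricative = 2.
/f/: fricative = 2.
/g/: plosive = 1.
The maximum is 4.

4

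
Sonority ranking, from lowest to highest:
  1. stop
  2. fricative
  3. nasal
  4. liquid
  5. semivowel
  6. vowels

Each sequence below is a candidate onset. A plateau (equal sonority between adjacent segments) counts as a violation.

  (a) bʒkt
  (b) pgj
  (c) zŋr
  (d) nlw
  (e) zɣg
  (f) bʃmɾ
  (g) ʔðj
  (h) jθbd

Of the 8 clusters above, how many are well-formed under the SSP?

4

(a) 1-2-1-1 → violates
(b) 1-1-5 → violates
(c) 2-3-4 → obeys
(d) 3-4-5 → obeys
(e) 2-2-1 → violates
(f) 1-2-3-4 → obeys
(g) 1-2-5 → obeys
(h) 5-2-1-1 → violates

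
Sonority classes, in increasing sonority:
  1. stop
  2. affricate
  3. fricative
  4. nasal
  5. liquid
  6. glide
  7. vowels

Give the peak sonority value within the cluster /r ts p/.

/r/ is a liquid (sonority 5).
/ts/ is an affricate (sonority 2).
/p/ is a stop (sonority 1).
The maximum is 5.

5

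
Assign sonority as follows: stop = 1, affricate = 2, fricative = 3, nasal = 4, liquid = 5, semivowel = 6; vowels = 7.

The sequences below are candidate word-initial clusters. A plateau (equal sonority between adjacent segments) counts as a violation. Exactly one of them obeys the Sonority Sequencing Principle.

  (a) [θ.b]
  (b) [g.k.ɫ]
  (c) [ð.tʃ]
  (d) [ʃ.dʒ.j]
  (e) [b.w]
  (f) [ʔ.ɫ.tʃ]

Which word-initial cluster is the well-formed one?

e

(a) 3-1 → violates
(b) 1-1-5 → violates
(c) 3-2 → violates
(d) 3-2-6 → violates
(e) 1-6 → obeys
(f) 1-5-2 → violates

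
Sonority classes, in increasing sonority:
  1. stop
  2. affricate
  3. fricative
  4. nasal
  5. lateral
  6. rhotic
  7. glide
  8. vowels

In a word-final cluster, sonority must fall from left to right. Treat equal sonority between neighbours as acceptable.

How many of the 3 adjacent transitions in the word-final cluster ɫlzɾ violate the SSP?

/ɫ/: lateral = 5.
/l/: lateral = 5.
/z/: fricative = 3.
/ɾ/: rhotic = 6.
/ɫ/→/l/: 5→5 (plateau, allowed) — ok.
/l/→/z/: 5→3 (falls) — ok.
/z/→/ɾ/: 3→6 (does not fall) — violation.

1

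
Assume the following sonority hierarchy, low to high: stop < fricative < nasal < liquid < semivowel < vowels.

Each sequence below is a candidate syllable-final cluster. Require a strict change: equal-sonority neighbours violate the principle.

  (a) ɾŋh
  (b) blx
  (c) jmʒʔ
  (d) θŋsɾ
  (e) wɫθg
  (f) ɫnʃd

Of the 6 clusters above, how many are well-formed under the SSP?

4

(a) 4-3-2 → obeys
(b) 1-4-2 → violates
(c) 5-3-2-1 → obeys
(d) 2-3-2-4 → violates
(e) 5-4-2-1 → obeys
(f) 4-3-2-1 → obeys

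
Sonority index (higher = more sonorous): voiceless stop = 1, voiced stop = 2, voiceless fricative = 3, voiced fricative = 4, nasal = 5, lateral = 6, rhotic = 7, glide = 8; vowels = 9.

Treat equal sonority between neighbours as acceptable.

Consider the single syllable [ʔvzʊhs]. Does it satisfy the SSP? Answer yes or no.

Onset: /ʔ/ is a voiceless stop (sonority 1), /v/ is a voiced fricative (sonority 4), /z/ is a voiced fricative (sonority 4); then the nucleus /ʊ/ (sonority 9).
Onset profile 1-4-4-9 — rises to the nucleus.
Coda: /h/ is a voiceless fricative (sonority 3), /s/ is a voiceless fricative (sonority 3).
Coda profile 9-3-3 — falls from the nucleus.

yes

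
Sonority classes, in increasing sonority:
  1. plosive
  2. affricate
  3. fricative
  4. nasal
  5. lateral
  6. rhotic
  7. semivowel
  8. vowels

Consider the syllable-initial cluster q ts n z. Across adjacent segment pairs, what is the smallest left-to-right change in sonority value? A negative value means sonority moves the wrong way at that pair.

/q/ — plosive, sonority 1.
/ts/ — affricate, sonority 2.
/n/ — nasal, sonority 4.
/z/ — fricative, sonority 3.
/q/→/ts/: change +1.
/ts/→/n/: change +2.
/n/→/z/: change -1.
Minimum = -1.

-1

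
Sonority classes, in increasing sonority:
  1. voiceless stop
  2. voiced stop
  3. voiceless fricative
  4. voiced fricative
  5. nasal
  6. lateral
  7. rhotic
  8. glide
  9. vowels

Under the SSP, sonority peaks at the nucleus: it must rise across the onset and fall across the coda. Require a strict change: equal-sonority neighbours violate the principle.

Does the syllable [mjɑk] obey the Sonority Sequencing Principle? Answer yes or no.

yes

Onset: /m/ is a nasal (sonority 5), /j/ is a glide (sonority 8); then the nucleus /ɑ/ (sonority 9).
Onset profile 5-8-9 — rises to the nucleus.
Coda: /k/ is a voiceless stop (sonority 1).
Coda profile 9-1 — falls from the nucleus.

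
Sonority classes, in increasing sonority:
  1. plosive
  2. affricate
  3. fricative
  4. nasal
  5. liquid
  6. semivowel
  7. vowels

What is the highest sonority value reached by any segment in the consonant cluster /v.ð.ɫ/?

5

/v/: fricative = 3.
/ð/: fricative = 3.
/ɫ/: liquid = 5.
The maximum is 5.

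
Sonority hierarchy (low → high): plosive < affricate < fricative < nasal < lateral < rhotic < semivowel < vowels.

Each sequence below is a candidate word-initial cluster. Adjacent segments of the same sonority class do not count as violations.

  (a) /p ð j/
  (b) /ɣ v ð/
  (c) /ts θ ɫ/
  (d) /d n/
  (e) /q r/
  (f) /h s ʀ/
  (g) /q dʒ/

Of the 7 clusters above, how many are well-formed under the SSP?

(a) sonority 1-3-7: well-formed.
(b) sonority 3-3-3: well-formed.
(c) sonority 2-3-5: well-formed.
(d) sonority 1-4: well-formed.
(e) sonority 1-6: well-formed.
(f) sonority 3-3-6: well-formed.
(g) sonority 1-2: well-formed.

7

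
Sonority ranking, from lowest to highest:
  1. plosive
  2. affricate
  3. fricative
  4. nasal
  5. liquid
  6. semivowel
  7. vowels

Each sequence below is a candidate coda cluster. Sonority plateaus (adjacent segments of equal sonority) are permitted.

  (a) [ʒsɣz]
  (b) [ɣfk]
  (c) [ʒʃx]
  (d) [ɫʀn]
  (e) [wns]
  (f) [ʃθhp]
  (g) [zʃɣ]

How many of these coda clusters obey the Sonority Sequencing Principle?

(a) 3-3-3-3 → obeys
(b) 3-3-1 → obeys
(c) 3-3-3 → obeys
(d) 5-5-4 → obeys
(e) 6-4-3 → obeys
(f) 3-3-3-1 → obeys
(g) 3-3-3 → obeys

7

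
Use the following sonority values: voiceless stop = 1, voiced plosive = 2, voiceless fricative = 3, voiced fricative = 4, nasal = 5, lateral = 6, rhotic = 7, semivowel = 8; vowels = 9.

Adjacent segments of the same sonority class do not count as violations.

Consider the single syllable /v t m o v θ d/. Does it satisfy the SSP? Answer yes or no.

no

Onset: /v/ is a voiced fricative (sonority 4), /t/ is a voiceless stop (sonority 1), /m/ is a nasal (sonority 5); then the nucleus /o/ (sonority 9).
Onset profile 4-1-5-9 — does not rise throughout.
Coda: /v/ is a voiced fricative (sonority 4), /θ/ is a voiceless fricative (sonority 3), /d/ is a voiced plosive (sonority 2).
Coda profile 9-4-3-2 — falls from the nucleus.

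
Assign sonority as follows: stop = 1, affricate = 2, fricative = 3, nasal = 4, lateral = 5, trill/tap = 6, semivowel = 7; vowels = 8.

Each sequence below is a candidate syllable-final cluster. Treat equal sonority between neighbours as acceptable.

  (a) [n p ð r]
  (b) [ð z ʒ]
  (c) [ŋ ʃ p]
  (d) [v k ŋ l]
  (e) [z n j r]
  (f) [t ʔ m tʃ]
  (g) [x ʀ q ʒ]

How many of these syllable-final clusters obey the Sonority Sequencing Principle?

2

(a) sonority 4-1-3-6: ill-formed.
(b) sonority 3-3-3: well-formed.
(c) sonority 4-3-1: well-formed.
(d) sonority 3-1-4-5: ill-formed.
(e) sonority 3-4-7-6: ill-formed.
(f) sonority 1-1-4-2: ill-formed.
(g) sonority 3-6-1-3: ill-formed.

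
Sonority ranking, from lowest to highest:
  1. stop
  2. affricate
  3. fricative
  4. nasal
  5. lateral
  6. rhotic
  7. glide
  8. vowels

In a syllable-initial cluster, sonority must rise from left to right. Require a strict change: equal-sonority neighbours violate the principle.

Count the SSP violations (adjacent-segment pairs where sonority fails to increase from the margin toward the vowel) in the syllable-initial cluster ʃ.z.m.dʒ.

2

/ʃ/ is a fricative (sonority 3).
/z/ is a fricative (sonority 3).
/m/ is a nasal (sonority 4).
/dʒ/ is an affricate (sonority 2).
/ʃ/→/z/: 3→3 (plateau) — violation.
/z/→/m/: 3→4 (rises) — ok.
/m/→/dʒ/: 4→2 (does not rise) — violation.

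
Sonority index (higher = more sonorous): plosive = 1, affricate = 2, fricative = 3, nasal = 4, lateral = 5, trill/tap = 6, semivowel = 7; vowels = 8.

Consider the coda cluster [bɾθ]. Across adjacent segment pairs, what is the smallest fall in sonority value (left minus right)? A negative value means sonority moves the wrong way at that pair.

/b/ — plosive, sonority 1.
/ɾ/ — trill/tap, sonority 6.
/θ/ — fricative, sonority 3.
/b/→/ɾ/: change -5.
/ɾ/→/θ/: change +3.
Minimum = -5.

-5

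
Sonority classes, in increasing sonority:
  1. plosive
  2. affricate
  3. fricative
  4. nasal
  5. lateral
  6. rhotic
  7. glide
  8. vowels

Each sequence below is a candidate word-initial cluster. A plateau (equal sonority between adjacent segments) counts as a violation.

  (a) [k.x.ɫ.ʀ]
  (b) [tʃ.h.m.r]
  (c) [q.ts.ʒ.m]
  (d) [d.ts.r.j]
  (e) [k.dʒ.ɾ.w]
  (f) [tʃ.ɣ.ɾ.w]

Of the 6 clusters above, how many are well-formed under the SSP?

6

(a) sonority 1-3-5-6: well-formed.
(b) sonority 2-3-4-6: well-formed.
(c) sonority 1-2-3-4: well-formed.
(d) sonority 1-2-6-7: well-formed.
(e) sonority 1-2-6-7: well-formed.
(f) sonority 2-3-6-7: well-formed.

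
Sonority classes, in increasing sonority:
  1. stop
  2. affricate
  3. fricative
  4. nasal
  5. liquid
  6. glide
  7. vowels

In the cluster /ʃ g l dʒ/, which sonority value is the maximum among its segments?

5

/ʃ/: fricative = 3.
/g/: stop = 1.
/l/: liquid = 5.
/dʒ/: affricate = 2.
The maximum is 5.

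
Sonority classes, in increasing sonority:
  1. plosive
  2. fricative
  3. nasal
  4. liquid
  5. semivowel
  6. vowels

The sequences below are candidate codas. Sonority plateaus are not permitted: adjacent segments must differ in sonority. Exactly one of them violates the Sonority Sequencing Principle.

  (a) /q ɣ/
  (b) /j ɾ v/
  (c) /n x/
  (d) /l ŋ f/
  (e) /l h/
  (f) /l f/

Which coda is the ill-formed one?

(a) sonority 1-2: ill-formed.
(b) sonority 5-4-2: well-formed.
(c) sonority 3-2: well-formed.
(d) sonority 4-3-2: well-formed.
(e) sonority 4-2: well-formed.
(f) sonority 4-2: well-formed.

a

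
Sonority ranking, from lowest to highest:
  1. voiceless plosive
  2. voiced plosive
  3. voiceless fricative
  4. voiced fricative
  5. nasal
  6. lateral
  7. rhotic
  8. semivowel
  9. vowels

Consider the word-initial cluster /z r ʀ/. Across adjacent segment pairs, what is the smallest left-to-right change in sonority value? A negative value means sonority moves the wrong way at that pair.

/z/ — voiced fricative, sonority 4.
/r/ — rhotic, sonority 7.
/ʀ/ — rhotic, sonority 7.
/z/→/r/: change +3.
/r/→/ʀ/: change +0.
Minimum = 0.

0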